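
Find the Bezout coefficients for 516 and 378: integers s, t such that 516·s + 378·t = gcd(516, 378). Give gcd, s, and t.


Euclidean algorithm on (516, 378) — divide until remainder is 0:
  516 = 1 · 378 + 138
  378 = 2 · 138 + 102
  138 = 1 · 102 + 36
  102 = 2 · 36 + 30
  36 = 1 · 30 + 6
  30 = 5 · 6 + 0
gcd(516, 378) = 6.
Track Bezout coefficients alongside the remainders: start with r₀ = 516 = a·1 + b·0 (s = 1, t = 0) and r₁ = 378 = a·0 + b·1 (s = 0, t = 1); each new remainder r_{k+1} = r_{k-1} − q_k·r_k inherits s_{k+1} = s_{k-1} − q_k·s_k, t_{k+1} = t_{k-1} − q_k·t_k, so r_k = a·s_k + b·t_k at every step:
  q = 1: r = 138, s = 1 − 1·0 = 1, t = 0 − 1·1 = -1  (check: 516·1 + 378·(-1) = 138)
  q = 2: r = 102, s = 0 − 2·1 = -2, t = 1 − 2·(-1) = 3  (check: 516·(-2) + 378·3 = 102)
  q = 1: r = 36, s = 1 − 1·(-2) = 3, t = -1 − 1·3 = -4  (check: 516·3 + 378·(-4) = 36)
  q = 2: r = 30, s = -2 − 2·3 = -8, t = 3 − 2·(-4) = 11  (check: 516·(-8) + 378·11 = 30)
  q = 1: r = 6, s = 3 − 1·(-8) = 11, t = -4 − 1·11 = -15  (check: 516·11 + 378·(-15) = 6)
The row with r = 6 (the gcd) gives the Bezout coefficients s = 11, t = -15.
Result: 516 · (11) + 378 · (-15) = 6.

gcd(516, 378) = 6; s = 11, t = -15 (check: 516·11 + 378·(-15) = 6).


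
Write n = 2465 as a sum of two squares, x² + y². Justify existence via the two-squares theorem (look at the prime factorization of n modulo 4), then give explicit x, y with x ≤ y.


Step 1: Factor n = 2465 = 5 · 17 · 29.
Step 2: Check the mod-4 condition on each prime factor: 5 ≡ 1 (mod 4), exponent 1; 17 ≡ 1 (mod 4), exponent 1; 29 ≡ 1 (mod 4), exponent 1.
All primes ≡ 3 (mod 4) appear to even exponent (or don't appear), so by the two-squares theorem n IS expressible as a sum of two squares.
Step 3: Build a representation. Here n = 5 · 17 · 29 is a product of primes ≡ 1 (mod 4). Each prime p ≡ 1 (mod 4) is itself a sum of two squares; find a² by testing p − a² for a perfect square:
  5: 5 − 1² = 4 = 2² ⇒ 5 = 1² + 2².
  17: 17 − 1² = 16 = 4² ⇒ 17 = 1² + 4².
  29: 29 − 1² = 28, 29 − 2² = 25 = 5² ⇒ 29 = 2² + 5².
  Combine using the Brahmagupta–Fibonacci identity (a² + b²)(c² + d²) = (ac − bd)² + (ad + bc)² = (ac + bd)² + (ad − bc)²:
  5 · 17 = 85: from (1² + 2²)(1² + 4²), take (1·1 − 2·4, 1·4 + 2·1) = (1 − 8, 4 + 2) = (-7, 6); dropping signs (only squares matter) gives (7, 6); check 7² + 6² = 49 + 36 = 85 ✓.
  85 · 29 = 2465: from (7² + 6²)(2² + 5²), take (7·2 − 6·5, 7·5 + 6·2) = (14 − 30, 35 + 12) = (-16, 47); dropping signs (only squares matter) gives (16, 47); check 16² + 47² = 256 + 2209 = 2465 ✓.
Step 4: Order so x ≤ y and verify: 16² + 47² = 256 + 2209 = 2465 = n. ✓

n = 2465 = 16² + 47² (one valid representation with x ≤ y).


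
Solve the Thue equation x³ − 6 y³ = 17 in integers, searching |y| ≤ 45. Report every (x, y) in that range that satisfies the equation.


The equation is x³ - 6y³ = 17. For fixed y, x³ = 6·y³ + 17, so a solution requires the RHS to be a perfect cube.
Strategy: iterate y from -45 to 45, compute RHS = 6·y³ + 17, and check whether it is a (positive or negative) perfect cube.
Check small values of y:
  y = 0: RHS = 17 is not a perfect cube.
  y = 1: RHS = 23 is not a perfect cube.
  y = -1: RHS = 11 is not a perfect cube.
  y = 2: RHS = 65 is not a perfect cube.
  y = -2: RHS = -31 is not a perfect cube.
  y = 3: RHS = 179 is not a perfect cube.
  y = -3: RHS = -145 is not a perfect cube.
Continuing the search up to |y| = 45 finds no solutions either.
No (x, y) in the scanned range satisfies the equation.

No integer solutions with |y| ≤ 45.


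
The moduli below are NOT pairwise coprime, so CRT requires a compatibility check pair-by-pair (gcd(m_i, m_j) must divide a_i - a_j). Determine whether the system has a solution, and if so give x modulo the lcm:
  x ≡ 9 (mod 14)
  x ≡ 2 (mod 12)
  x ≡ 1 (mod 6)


Moduli 14, 12, 6 are not pairwise coprime, so CRT works modulo lcm(m_i) when all pairwise compatibility conditions hold.
Pairwise compatibility: gcd(m_i, m_j) must divide a_i - a_j for every pair.
Merge one congruence at a time:
  Start: x ≡ 9 (mod 14).
  Combine with x ≡ 2 (mod 12): gcd(14, 12) = 2, and 2 - 9 = -7 is NOT divisible by 2.
    ⇒ system is inconsistent (no integer solution).

No solution (the system is inconsistent).


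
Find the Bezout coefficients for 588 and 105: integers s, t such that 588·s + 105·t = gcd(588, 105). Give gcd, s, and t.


Euclidean algorithm on (588, 105) — divide until remainder is 0:
  588 = 5 · 105 + 63
  105 = 1 · 63 + 42
  63 = 1 · 42 + 21
  42 = 2 · 21 + 0
gcd(588, 105) = 21.
Track Bezout coefficients alongside the remainders: start with r₀ = 588 = a·1 + b·0 (s = 1, t = 0) and r₁ = 105 = a·0 + b·1 (s = 0, t = 1); each new remainder r_{k+1} = r_{k-1} − q_k·r_k inherits s_{k+1} = s_{k-1} − q_k·s_k, t_{k+1} = t_{k-1} − q_k·t_k, so r_k = a·s_k + b·t_k at every step:
  q = 5: r = 63, s = 1 − 5·0 = 1, t = 0 − 5·1 = -5  (check: 588·1 + 105·(-5) = 63)
  q = 1: r = 42, s = 0 − 1·1 = -1, t = 1 − 1·(-5) = 6  (check: 588·(-1) + 105·6 = 42)
  q = 1: r = 21, s = 1 − 1·(-1) = 2, t = -5 − 1·6 = -11  (check: 588·2 + 105·(-11) = 21)
The row with r = 21 (the gcd) gives the Bezout coefficients s = 2, t = -11.
Result: 588 · (2) + 105 · (-11) = 21.

gcd(588, 105) = 21; s = 2, t = -11 (check: 588·2 + 105·(-11) = 21).


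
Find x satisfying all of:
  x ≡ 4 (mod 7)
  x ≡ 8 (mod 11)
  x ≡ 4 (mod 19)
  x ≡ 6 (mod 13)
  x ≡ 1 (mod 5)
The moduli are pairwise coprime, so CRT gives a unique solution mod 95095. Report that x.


Product of moduli M = 7 · 11 · 19 · 13 · 5 = 95095.
Merge one congruence at a time:
  Start: x ≡ 4 (mod 7).
  Combine with x ≡ 8 (mod 11); new modulus lcm = 77.
    Write x = 4 + 7·t and substitute into x ≡ 8 (mod 11): 7·t ≡ 8 − 4 = 4 (mod 11).
    The inverse of 7 mod 11 is 8 (since 7·8 = 56 = 5·11 + 1), so t ≡ 8·4 = 32 ≡ 10 (mod 11).
    Then x = 4 + 7·10 = 74, valid modulo lcm(7, 11) = 77: x ≡ 74 (mod 77).
  Combine with x ≡ 4 (mod 19); new modulus lcm = 1463.
    Write x = 74 + 77·t and substitute into x ≡ 4 (mod 19): 77·t ≡ 4 − 74 = -70 (mod 19).
    Reduce coefficients mod 19: 1·t ≡ 6 (mod 19).
    So t ≡ 6 (mod 19).
    Then x = 74 + 77·6 = 536, valid modulo lcm(77, 19) = 1463: x ≡ 536 (mod 1463).
  Combine with x ≡ 6 (mod 13); new modulus lcm = 19019.
    Write x = 536 + 1463·t and substitute into x ≡ 6 (mod 13): 1463·t ≡ 6 − 536 = -530 (mod 13).
    Reduce coefficients mod 13: 7·t ≡ 3 (mod 13).
    The inverse of 7 mod 13 is 2 (since 7·2 = 14 = 1·13 + 1), so t ≡ 2·3 = 6 ≡ 6 (mod 13).
    Then x = 536 + 1463·6 = 9314, valid modulo lcm(1463, 13) = 19019: x ≡ 9314 (mod 19019).
  Combine with x ≡ 1 (mod 5); new modulus lcm = 95095.
    Write x = 9314 + 19019·t and substitute into x ≡ 1 (mod 5): 19019·t ≡ 1 − 9314 = -9313 (mod 5).
    Reduce coefficients mod 5: 4·t ≡ 2 (mod 5).
    The inverse of 4 mod 5 is 4 (since 4·4 = 16 = 3·5 + 1), so t ≡ 4·2 = 8 ≡ 3 (mod 5).
    Then x = 9314 + 19019·3 = 66371, valid modulo lcm(19019, 5) = 95095: x ≡ 66371 (mod 95095).
Verify against each original: 66371 mod 7 = 4, 66371 mod 11 = 8, 66371 mod 19 = 4, 66371 mod 13 = 6, 66371 mod 5 = 1.

x ≡ 66371 (mod 95095).


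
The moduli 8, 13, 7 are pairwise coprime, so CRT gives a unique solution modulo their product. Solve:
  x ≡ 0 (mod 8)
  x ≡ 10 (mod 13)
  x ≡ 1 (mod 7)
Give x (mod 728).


Moduli 8, 13, 7 are pairwise coprime; by CRT there is a unique solution modulo M = 8 · 13 · 7 = 728.
Solve pairwise, accumulating the modulus:
  Start with x ≡ 0 (mod 8).
  Combine with x ≡ 10 (mod 13): since gcd(8, 13) = 1, we get a unique residue mod 104.
    Write x = 0 + 8·t and substitute into x ≡ 10 (mod 13): 8·t ≡ 10 − 0 = 10 (mod 13).
    The inverse of 8 mod 13 is 5 (since 8·5 = 40 = 3·13 + 1), so t ≡ 5·10 = 50 ≡ 11 (mod 13).
    Then x = 0 + 8·11 = 88, valid modulo lcm(8, 13) = 104: x ≡ 88 (mod 104).
  Combine with x ≡ 1 (mod 7): since gcd(104, 7) = 1, we get a unique residue mod 728.
    Write x = 88 + 104·t and substitute into x ≡ 1 (mod 7): 104·t ≡ 1 − 88 = -87 (mod 7).
    Reduce coefficients mod 7: 6·t ≡ 4 (mod 7).
    The inverse of 6 mod 7 is 6 (since 6·6 = 36 = 5·7 + 1), so t ≡ 6·4 = 24 ≡ 3 (mod 7).
    Then x = 88 + 104·3 = 400, valid modulo lcm(104, 7) = 728: x ≡ 400 (mod 728).
Verify: 400 mod 8 = 0 ✓, 400 mod 13 = 10 ✓, 400 mod 7 = 1 ✓.

x ≡ 400 (mod 728).


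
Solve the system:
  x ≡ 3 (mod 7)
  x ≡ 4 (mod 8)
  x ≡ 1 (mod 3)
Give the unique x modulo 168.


Moduli 7, 8, 3 are pairwise coprime; by CRT there is a unique solution modulo M = 7 · 8 · 3 = 168.
Solve pairwise, accumulating the modulus:
  Start with x ≡ 3 (mod 7).
  Combine with x ≡ 4 (mod 8): since gcd(7, 8) = 1, we get a unique residue mod 56.
    Write x = 3 + 7·t and substitute into x ≡ 4 (mod 8): 7·t ≡ 4 − 3 = 1 (mod 8).
    The inverse of 7 mod 8 is 7 (since 7·7 = 49 = 6·8 + 1), so t ≡ 7·1 = 7 ≡ 7 (mod 8).
    Then x = 3 + 7·7 = 52, valid modulo lcm(7, 8) = 56: x ≡ 52 (mod 56).
  Combine with x ≡ 1 (mod 3): since gcd(56, 3) = 1, we get a unique residue mod 168.
    Write x = 52 + 56·t and substitute into x ≡ 1 (mod 3): 56·t ≡ 1 − 52 = -51 (mod 3).
    Reduce coefficients mod 3: 2·t ≡ 0 (mod 3).
    The inverse of 2 mod 3 is 2 (since 2·2 = 4 = 1·3 + 1), so t ≡ 2·0 = 0 ≡ 0 (mod 3).
    Then x = 52 + 56·0 = 52, valid modulo lcm(56, 3) = 168: x ≡ 52 (mod 168).
Verify: 52 mod 7 = 3 ✓, 52 mod 8 = 4 ✓, 52 mod 3 = 1 ✓.

x ≡ 52 (mod 168).


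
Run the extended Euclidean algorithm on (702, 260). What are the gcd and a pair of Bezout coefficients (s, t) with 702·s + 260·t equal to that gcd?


Euclidean algorithm on (702, 260) — divide until remainder is 0:
  702 = 2 · 260 + 182
  260 = 1 · 182 + 78
  182 = 2 · 78 + 26
  78 = 3 · 26 + 0
gcd(702, 260) = 26.
Track Bezout coefficients alongside the remainders: start with r₀ = 702 = a·1 + b·0 (s = 1, t = 0) and r₁ = 260 = a·0 + b·1 (s = 0, t = 1); each new remainder r_{k+1} = r_{k-1} − q_k·r_k inherits s_{k+1} = s_{k-1} − q_k·s_k, t_{k+1} = t_{k-1} − q_k·t_k, so r_k = a·s_k + b·t_k at every step:
  q = 2: r = 182, s = 1 − 2·0 = 1, t = 0 − 2·1 = -2  (check: 702·1 + 260·(-2) = 182)
  q = 1: r = 78, s = 0 − 1·1 = -1, t = 1 − 1·(-2) = 3  (check: 702·(-1) + 260·3 = 78)
  q = 2: r = 26, s = 1 − 2·(-1) = 3, t = -2 − 2·3 = -8  (check: 702·3 + 260·(-8) = 26)
The row with r = 26 (the gcd) gives the Bezout coefficients s = 3, t = -8.
Result: 702 · (3) + 260 · (-8) = 26.

gcd(702, 260) = 26; s = 3, t = -8 (check: 702·3 + 260·(-8) = 26).


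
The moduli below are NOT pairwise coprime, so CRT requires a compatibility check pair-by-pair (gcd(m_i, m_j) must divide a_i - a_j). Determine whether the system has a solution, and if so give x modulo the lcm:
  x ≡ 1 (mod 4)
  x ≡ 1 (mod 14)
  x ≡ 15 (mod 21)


Moduli 4, 14, 21 are not pairwise coprime, so CRT works modulo lcm(m_i) when all pairwise compatibility conditions hold.
Pairwise compatibility: gcd(m_i, m_j) must divide a_i - a_j for every pair.
Merge one congruence at a time:
  Start: x ≡ 1 (mod 4).
  Combine with x ≡ 1 (mod 14): gcd(4, 14) = 2; 1 - 1 = 0, which IS divisible by 2, so compatible.
    Write x = 1 + 4·t and substitute into x ≡ 1 (mod 14): 4·t ≡ 1 − 1 = 0 (mod 14).
    Divide the congruence (and modulus) by g = 2: 2·t ≡ 0 (mod 7).
    The inverse of 2 mod 7 is 4 (since 2·4 = 8 = 1·7 + 1), so t ≡ 4·0 = 0 ≡ 0 (mod 7).
    Then x = 1 + 4·0 = 1, valid modulo lcm(4, 14) = 28: x ≡ 1 (mod 28).
  Combine with x ≡ 15 (mod 21): gcd(28, 21) = 7; 15 - 1 = 14, which IS divisible by 7, so compatible.
    Write x = 1 + 28·t and substitute into x ≡ 15 (mod 21): 28·t ≡ 15 − 1 = 14 (mod 21).
    Divide the congruence (and modulus) by g = 7: 4·t ≡ 2 (mod 3).
    Reduce coefficients mod 3: 1·t ≡ 2 (mod 3).
    So t ≡ 2 (mod 3).
    Then x = 1 + 28·2 = 57, valid modulo lcm(28, 21) = 84: x ≡ 57 (mod 84).
Verify: 57 mod 4 = 1, 57 mod 14 = 1, 57 mod 21 = 15.

x ≡ 57 (mod 84).


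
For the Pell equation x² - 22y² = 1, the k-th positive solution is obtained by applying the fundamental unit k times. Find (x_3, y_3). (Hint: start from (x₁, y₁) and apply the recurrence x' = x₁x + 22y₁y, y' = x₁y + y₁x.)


Step 1: Find the fundamental solution (x₁, y₁) of x² - 22y² = 1.
  Expand √22 as a continued fraction. a₀ = ⌊√22⌋ = 4; iterate m_{k+1} = d_k·a_k − m_k, d_{k+1} = (22 − m_{k+1}²)/d_k, a_{k+1} = ⌊(a₀ + m_{k+1})/d_{k+1}⌋ (starting m₀ = 0, d₀ = 1), with convergents p_k = a_k·p_{k-1} + p_{k-2}, q_k = a_k·q_{k-1} + q_{k-2} (p₋₁ = 1, q₋₁ = 0):
  k = 0: a₀ = 4; p₀/q₀ = 4/1; p₀² − 22·q₀² = 16 − 22 = -6.
  k = 1: m = 4, d = 6, a = ⌊(4 + 4)/6⌋ = 1; p/q = (1·4 + 1)/(1·1 + 0) = 5/1; p² − 22·q² = 25 − 22 = 3.
  k = 2: m = 2, d = 3, a = ⌊(4 + 2)/3⌋ = 2; p/q = (2·5 + 4)/(2·1 + 1) = 14/3; p² − 22·q² = 196 − 198 = -2.
  k = 3: m = 4, d = 2, a = ⌊(4 + 4)/2⌋ = 4; p/q = (4·14 + 5)/(4·3 + 1) = 61/13; p² − 22·q² = 3721 − 3718 = 3.
  k = 4: m = 4, d = 3, a = ⌊(4 + 4)/3⌋ = 2; p/q = (2·61 + 14)/(2·13 + 3) = 136/29; p² − 22·q² = 18496 − 18502 = -6.
  k = 5: m = 2, d = 6, a = ⌊(4 + 2)/6⌋ = 1; p/q = (1·136 + 61)/(1·29 + 13) = 197/42; p² − 22·q² = 38809 − 38808 = 1.
  The first convergent with p² − 22·q² = 1 gives the fundamental solution (x₁, y₁) = (197, 42).
Step 2: Apply the recurrence (x_{n+1}, y_{n+1}) = (x₁x_n + 22y₁y_n, x₁y_n + y₁x_n) repeatedly.
  From (x_1, y_1) = (197, 42): x_2 = 197·197 + 22·42·42 = 77617; y_2 = 197·42 + 42·197 = 16548.
  From (x_2, y_2) = (77617, 16548): x_3 = 197·77617 + 22·42·16548 = 30580901; y_3 = 197·16548 + 42·77617 = 6519870.
Step 3: Verify x_3² - 22·y_3² = 935191505971801 - 935191505971800 = 1 (should be 1). ✓

(x_1, y_1) = (197, 42); (x_3, y_3) = (30580901, 6519870).


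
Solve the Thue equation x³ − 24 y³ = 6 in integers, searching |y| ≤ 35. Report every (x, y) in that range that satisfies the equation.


The equation is x³ - 24y³ = 6. For fixed y, x³ = 24·y³ + 6, so a solution requires the RHS to be a perfect cube.
Strategy: iterate y from -35 to 35, compute RHS = 24·y³ + 6, and check whether it is a (positive or negative) perfect cube.
Check small values of y:
  y = 0: RHS = 6 is not a perfect cube.
  y = 1: RHS = 30 is not a perfect cube.
  y = -1: RHS = -18 is not a perfect cube.
  y = 2: RHS = 198 is not a perfect cube.
  y = -2: RHS = -186 is not a perfect cube.
  y = 3: RHS = 654 is not a perfect cube.
  y = -3: RHS = -642 is not a perfect cube.
Continuing the search up to |y| = 35 finds no solutions either.
No (x, y) in the scanned range satisfies the equation.

No integer solutions with |y| ≤ 35.


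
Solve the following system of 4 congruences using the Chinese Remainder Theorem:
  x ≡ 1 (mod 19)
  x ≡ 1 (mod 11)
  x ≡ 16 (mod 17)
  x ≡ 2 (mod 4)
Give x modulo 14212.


Product of moduli M = 19 · 11 · 17 · 4 = 14212.
Merge one congruence at a time:
  Start: x ≡ 1 (mod 19).
  Combine with x ≡ 1 (mod 11); new modulus lcm = 209.
    Write x = 1 + 19·t and substitute into x ≡ 1 (mod 11): 19·t ≡ 1 − 1 = 0 (mod 11).
    Reduce coefficients mod 11: 8·t ≡ 0 (mod 11).
    The inverse of 8 mod 11 is 7 (since 8·7 = 56 = 5·11 + 1), so t ≡ 7·0 = 0 ≡ 0 (mod 11).
    Then x = 1 + 19·0 = 1, valid modulo lcm(19, 11) = 209: x ≡ 1 (mod 209).
  Combine with x ≡ 16 (mod 17); new modulus lcm = 3553.
    Write x = 1 + 209·t and substitute into x ≡ 16 (mod 17): 209·t ≡ 16 − 1 = 15 (mod 17).
    Reduce coefficients mod 17: 5·t ≡ 15 (mod 17).
    The inverse of 5 mod 17 is 7 (since 5·7 = 35 = 2·17 + 1), so t ≡ 7·15 = 105 ≡ 3 (mod 17).
    Then x = 1 + 209·3 = 628, valid modulo lcm(209, 17) = 3553: x ≡ 628 (mod 3553).
  Combine with x ≡ 2 (mod 4); new modulus lcm = 14212.
    Write x = 628 + 3553·t and substitute into x ≡ 2 (mod 4): 3553·t ≡ 2 − 628 = -626 (mod 4).
    Reduce coefficients mod 4: 1·t ≡ 2 (mod 4).
    So t ≡ 2 (mod 4).
    Then x = 628 + 3553·2 = 7734, valid modulo lcm(3553, 4) = 14212: x ≡ 7734 (mod 14212).
Verify against each original: 7734 mod 19 = 1, 7734 mod 11 = 1, 7734 mod 17 = 16, 7734 mod 4 = 2.

x ≡ 7734 (mod 14212).


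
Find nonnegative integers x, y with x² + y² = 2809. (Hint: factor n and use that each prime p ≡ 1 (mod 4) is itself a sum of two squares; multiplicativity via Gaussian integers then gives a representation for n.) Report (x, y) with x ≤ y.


Step 1: Factor n = 2809 = 53^2.
Step 2: Check the mod-4 condition on each prime factor: 53 ≡ 1 (mod 4), exponent 2.
All primes ≡ 3 (mod 4) appear to even exponent (or don't appear), so by the two-squares theorem n IS expressible as a sum of two squares.
Step 3: Build a representation. Here n = 53 · 53 is a product of primes ≡ 1 (mod 4). Each prime p ≡ 1 (mod 4) is itself a sum of two squares; find a² by testing p − a² for a perfect square:
  53: 53 − 1² = 52, 53 − 2² = 49 = 7² ⇒ 53 = 2² + 7².
  Combine using the Brahmagupta–Fibonacci identity (a² + b²)(c² + d²) = (ac − bd)² + (ad + bc)² = (ac + bd)² + (ad − bc)²:
  53 · 53 = 2809: from (2² + 7²)(2² + 7²), take (2·2 − 7·7, 2·7 + 7·2) = (4 − 49, 14 + 14) = (-45, 28); dropping signs (only squares matter) gives (45, 28); check 45² + 28² = 2025 + 784 = 2809 ✓.
Step 4: Order so x ≤ y and verify: 28² + 45² = 784 + 2025 = 2809 = n. ✓

n = 2809 = 28² + 45² (one valid representation with x ≤ y).


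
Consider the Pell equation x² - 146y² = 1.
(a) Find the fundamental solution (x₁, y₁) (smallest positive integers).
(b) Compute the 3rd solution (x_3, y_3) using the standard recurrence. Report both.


Step 1: Find the fundamental solution (x₁, y₁) of x² - 146y² = 1.
  Expand √146 as a continued fraction. a₀ = ⌊√146⌋ = 12; iterate m_{k+1} = d_k·a_k − m_k, d_{k+1} = (146 − m_{k+1}²)/d_k, a_{k+1} = ⌊(a₀ + m_{k+1})/d_{k+1}⌋ (starting m₀ = 0, d₀ = 1), with convergents p_k = a_k·p_{k-1} + p_{k-2}, q_k = a_k·q_{k-1} + q_{k-2} (p₋₁ = 1, q₋₁ = 0):
  k = 0: a₀ = 12; p₀/q₀ = 12/1; p₀² − 146·q₀² = 144 − 146 = -2.
  k = 1: m = 12, d = 2, a = ⌊(12 + 12)/2⌋ = 12; p/q = (12·12 + 1)/(12·1 + 0) = 145/12; p² − 146·q² = 21025 − 21024 = 1.
  The first convergent with p² − 146·q² = 1 gives the fundamental solution (x₁, y₁) = (145, 12).
Step 2: Apply the recurrence (x_{n+1}, y_{n+1}) = (x₁x_n + 146y₁y_n, x₁y_n + y₁x_n) repeatedly.
  From (x_1, y_1) = (145, 12): x_2 = 145·145 + 146·12·12 = 42049; y_2 = 145·12 + 12·145 = 3480.
  From (x_2, y_2) = (42049, 3480): x_3 = 145·42049 + 146·12·3480 = 12194065; y_3 = 145·3480 + 12·42049 = 1009188.
Step 3: Verify x_3² - 146·y_3² = 148695221224225 - 148695221224224 = 1 (should be 1). ✓

(x_1, y_1) = (145, 12); (x_3, y_3) = (12194065, 1009188).


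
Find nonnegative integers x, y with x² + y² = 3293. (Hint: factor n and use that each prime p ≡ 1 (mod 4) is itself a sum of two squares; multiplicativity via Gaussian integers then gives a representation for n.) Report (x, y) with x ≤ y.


Step 1: Factor n = 3293 = 37 · 89.
Step 2: Check the mod-4 condition on each prime factor: 37 ≡ 1 (mod 4), exponent 1; 89 ≡ 1 (mod 4), exponent 1.
All primes ≡ 3 (mod 4) appear to even exponent (or don't appear), so by the two-squares theorem n IS expressible as a sum of two squares.
Step 3: Build a representation. Here n = 37 · 89 is a product of primes ≡ 1 (mod 4). Each prime p ≡ 1 (mod 4) is itself a sum of two squares; find a² by testing p − a² for a perfect square:
  37: 37 − 1² = 36 = 6² ⇒ 37 = 1² + 6².
  89: 89 − 1² = 88, 89 − 2² = 85, 89 − 3² = 80, 89 − 4² = 73, 89 − 5² = 64 = 8² ⇒ 89 = 5² + 8².
  Combine using the Brahmagupta–Fibonacci identity (a² + b²)(c² + d²) = (ac − bd)² + (ad + bc)² = (ac + bd)² + (ad − bc)²:
  37 · 89 = 3293: from (1² + 6²)(5² + 8²), take (1·5 − 6·8, 1·8 + 6·5) = (5 − 48, 8 + 30) = (-43, 38); dropping signs (only squares matter) gives (43, 38); check 43² + 38² = 1849 + 1444 = 3293 ✓.
Step 4: Order so x ≤ y and verify: 38² + 43² = 1444 + 1849 = 3293 = n. ✓

n = 3293 = 38² + 43² (one valid representation with x ≤ y).


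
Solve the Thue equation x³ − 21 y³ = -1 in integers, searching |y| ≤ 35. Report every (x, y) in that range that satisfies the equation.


The equation is x³ - 21y³ = -1. For fixed y, x³ = 21·y³ − 1, so a solution requires the RHS to be a perfect cube.
Strategy: iterate y from -35 to 35, compute RHS = 21·y³ − 1, and check whether it is a (positive or negative) perfect cube.
Check small values of y:
  y = 0: RHS = -1 = (-1)³ ⇒ x = -1 works.
  y = 1: RHS = 20 is not a perfect cube.
  y = -1: RHS = -22 is not a perfect cube.
  y = 2: RHS = 167 is not a perfect cube.
  y = -2: RHS = -169 is not a perfect cube.
  y = 3: RHS = 566 is not a perfect cube.
  y = -3: RHS = -568 is not a perfect cube.
Continuing the search up to |y| = 35 finds no further solutions beyond those listed.
Collected solutions: (-1, 0).

Solutions (with |y| ≤ 35): (-1, 0).


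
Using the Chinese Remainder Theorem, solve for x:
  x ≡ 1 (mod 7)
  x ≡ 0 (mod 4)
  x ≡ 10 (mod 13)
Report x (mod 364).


Moduli 7, 4, 13 are pairwise coprime; by CRT there is a unique solution modulo M = 7 · 4 · 13 = 364.
Solve pairwise, accumulating the modulus:
  Start with x ≡ 1 (mod 7).
  Combine with x ≡ 0 (mod 4): since gcd(7, 4) = 1, we get a unique residue mod 28.
    Write x = 1 + 7·t and substitute into x ≡ 0 (mod 4): 7·t ≡ 0 − 1 = -1 (mod 4).
    Reduce coefficients mod 4: 3·t ≡ 3 (mod 4).
    The inverse of 3 mod 4 is 3 (since 3·3 = 9 = 2·4 + 1), so t ≡ 3·3 = 9 ≡ 1 (mod 4).
    Then x = 1 + 7·1 = 8, valid modulo lcm(7, 4) = 28: x ≡ 8 (mod 28).
  Combine with x ≡ 10 (mod 13): since gcd(28, 13) = 1, we get a unique residue mod 364.
    Write x = 8 + 28·t and substitute into x ≡ 10 (mod 13): 28·t ≡ 10 − 8 = 2 (mod 13).
    Reduce coefficients mod 13: 2·t ≡ 2 (mod 13).
    The inverse of 2 mod 13 is 7 (since 2·7 = 14 = 1·13 + 1), so t ≡ 7·2 = 14 ≡ 1 (mod 13).
    Then x = 8 + 28·1 = 36, valid modulo lcm(28, 13) = 364: x ≡ 36 (mod 364).
Verify: 36 mod 7 = 1 ✓, 36 mod 4 = 0 ✓, 36 mod 13 = 10 ✓.

x ≡ 36 (mod 364).


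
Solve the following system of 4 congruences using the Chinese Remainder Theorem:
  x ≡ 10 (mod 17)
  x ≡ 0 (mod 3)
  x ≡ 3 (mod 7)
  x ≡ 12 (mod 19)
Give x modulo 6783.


Product of moduli M = 17 · 3 · 7 · 19 = 6783.
Merge one congruence at a time:
  Start: x ≡ 10 (mod 17).
  Combine with x ≡ 0 (mod 3); new modulus lcm = 51.
    Write x = 10 + 17·t and substitute into x ≡ 0 (mod 3): 17·t ≡ 0 − 10 = -10 (mod 3).
    Reduce coefficients mod 3: 2·t ≡ 2 (mod 3).
    The inverse of 2 mod 3 is 2 (since 2·2 = 4 = 1·3 + 1), so t ≡ 2·2 = 4 ≡ 1 (mod 3).
    Then x = 10 + 17·1 = 27, valid modulo lcm(17, 3) = 51: x ≡ 27 (mod 51).
  Combine with x ≡ 3 (mod 7); new modulus lcm = 357.
    Write x = 27 + 51·t and substitute into x ≡ 3 (mod 7): 51·t ≡ 3 − 27 = -24 (mod 7).
    Reduce coefficients mod 7: 2·t ≡ 4 (mod 7).
    The inverse of 2 mod 7 is 4 (since 2·4 = 8 = 1·7 + 1), so t ≡ 4·4 = 16 ≡ 2 (mod 7).
    Then x = 27 + 51·2 = 129, valid modulo lcm(51, 7) = 357: x ≡ 129 (mod 357).
  Combine with x ≡ 12 (mod 19); new modulus lcm = 6783.
    Write x = 129 + 357·t and substitute into x ≡ 12 (mod 19): 357·t ≡ 12 − 129 = -117 (mod 19).
    Reduce coefficients mod 19: 15·t ≡ 16 (mod 19).
    The inverse of 15 mod 19 is 14 (since 15·14 = 210 = 11·19 + 1), so t ≡ 14·16 = 224 ≡ 15 (mod 19).
    Then x = 129 + 357·15 = 5484, valid modulo lcm(357, 19) = 6783: x ≡ 5484 (mod 6783).
Verify against each original: 5484 mod 17 = 10, 5484 mod 3 = 0, 5484 mod 7 = 3, 5484 mod 19 = 12.

x ≡ 5484 (mod 6783).


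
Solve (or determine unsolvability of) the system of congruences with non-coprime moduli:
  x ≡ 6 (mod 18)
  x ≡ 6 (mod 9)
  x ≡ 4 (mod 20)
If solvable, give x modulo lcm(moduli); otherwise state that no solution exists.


Moduli 18, 9, 20 are not pairwise coprime, so CRT works modulo lcm(m_i) when all pairwise compatibility conditions hold.
Pairwise compatibility: gcd(m_i, m_j) must divide a_i - a_j for every pair.
Merge one congruence at a time:
  Start: x ≡ 6 (mod 18).
  Combine with x ≡ 6 (mod 9): gcd(18, 9) = 9; 6 - 6 = 0, which IS divisible by 9, so compatible.
    Write x = 6 + 18·t and substitute into x ≡ 6 (mod 9): 18·t ≡ 6 − 6 = 0 (mod 9).
    Divide the congruence (and modulus) by g = 9: 2·t ≡ 0 (mod 1).
    Modulo 1 every t works; take t = 0.
    Then x = 6 + 18·0 = 6, valid modulo lcm(18, 9) = 18: x ≡ 6 (mod 18).
  Combine with x ≡ 4 (mod 20): gcd(18, 20) = 2; 4 - 6 = -2, which IS divisible by 2, so compatible.
    Write x = 6 + 18·t and substitute into x ≡ 4 (mod 20): 18·t ≡ 4 − 6 = -2 (mod 20).
    Divide the congruence (and modulus) by g = 2: 9·t ≡ -1 (mod 10).
    Reduce coefficients mod 10: 9·t ≡ 9 (mod 10).
    The inverse of 9 mod 10 is 9 (since 9·9 = 81 = 8·10 + 1), so t ≡ 9·9 = 81 ≡ 1 (mod 10).
    Then x = 6 + 18·1 = 24, valid modulo lcm(18, 20) = 180: x ≡ 24 (mod 180).
Verify: 24 mod 18 = 6, 24 mod 9 = 6, 24 mod 20 = 4.

x ≡ 24 (mod 180).


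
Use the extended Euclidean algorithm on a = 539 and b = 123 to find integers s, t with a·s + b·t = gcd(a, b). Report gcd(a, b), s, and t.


Euclidean algorithm on (539, 123) — divide until remainder is 0:
  539 = 4 · 123 + 47
  123 = 2 · 47 + 29
  47 = 1 · 29 + 18
  29 = 1 · 18 + 11
  18 = 1 · 11 + 7
  11 = 1 · 7 + 4
  7 = 1 · 4 + 3
  4 = 1 · 3 + 1
  3 = 3 · 1 + 0
gcd(539, 123) = 1.
Track Bezout coefficients alongside the remainders: start with r₀ = 539 = a·1 + b·0 (s = 1, t = 0) and r₁ = 123 = a·0 + b·1 (s = 0, t = 1); each new remainder r_{k+1} = r_{k-1} − q_k·r_k inherits s_{k+1} = s_{k-1} − q_k·s_k, t_{k+1} = t_{k-1} − q_k·t_k, so r_k = a·s_k + b·t_k at every step:
  q = 4: r = 47, s = 1 − 4·0 = 1, t = 0 − 4·1 = -4  (check: 539·1 + 123·(-4) = 47)
  q = 2: r = 29, s = 0 − 2·1 = -2, t = 1 − 2·(-4) = 9  (check: 539·(-2) + 123·9 = 29)
  q = 1: r = 18, s = 1 − 1·(-2) = 3, t = -4 − 1·9 = -13  (check: 539·3 + 123·(-13) = 18)
  q = 1: r = 11, s = -2 − 1·3 = -5, t = 9 − 1·(-13) = 22  (check: 539·(-5) + 123·22 = 11)
  q = 1: r = 7, s = 3 − 1·(-5) = 8, t = -13 − 1·22 = -35  (check: 539·8 + 123·(-35) = 7)
  q = 1: r = 4, s = -5 − 1·8 = -13, t = 22 − 1·(-35) = 57  (check: 539·(-13) + 123·57 = 4)
  q = 1: r = 3, s = 8 − 1·(-13) = 21, t = -35 − 1·57 = -92  (check: 539·21 + 123·(-92) = 3)
  q = 1: r = 1, s = -13 − 1·21 = -34, t = 57 − 1·(-92) = 149  (check: 539·(-34) + 123·149 = 1)
The row with r = 1 (the gcd) gives the Bezout coefficients s = -34, t = 149.
Result: 539 · (-34) + 123 · (149) = 1.

gcd(539, 123) = 1; s = -34, t = 149 (check: 539·(-34) + 123·149 = 1).


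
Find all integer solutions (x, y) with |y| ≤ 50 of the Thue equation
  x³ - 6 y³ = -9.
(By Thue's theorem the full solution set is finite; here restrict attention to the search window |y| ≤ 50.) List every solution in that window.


The equation is x³ - 6y³ = -9. For fixed y, x³ = 6·y³ − 9, so a solution requires the RHS to be a perfect cube.
Strategy: iterate y from -50 to 50, compute RHS = 6·y³ − 9, and check whether it is a (positive or negative) perfect cube.
Check small values of y:
  y = 0: RHS = -9 is not a perfect cube.
  y = 1: RHS = -3 is not a perfect cube.
  y = -1: RHS = -15 is not a perfect cube.
  y = 2: RHS = 39 is not a perfect cube.
  y = -2: RHS = -57 is not a perfect cube.
  y = 3: RHS = 153 is not a perfect cube.
  y = -3: RHS = -171 is not a perfect cube.
Continuing the search up to |y| = 50 finds no solutions either.
No (x, y) in the scanned range satisfies the equation.

No integer solutions with |y| ≤ 50.


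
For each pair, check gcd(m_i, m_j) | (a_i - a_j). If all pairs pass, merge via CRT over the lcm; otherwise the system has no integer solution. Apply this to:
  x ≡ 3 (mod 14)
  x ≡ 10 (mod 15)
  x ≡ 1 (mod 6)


Moduli 14, 15, 6 are not pairwise coprime, so CRT works modulo lcm(m_i) when all pairwise compatibility conditions hold.
Pairwise compatibility: gcd(m_i, m_j) must divide a_i - a_j for every pair.
Merge one congruence at a time:
  Start: x ≡ 3 (mod 14).
  Combine with x ≡ 10 (mod 15): gcd(14, 15) = 1; 10 - 3 = 7, which IS divisible by 1, so compatible.
    Write x = 3 + 14·t and substitute into x ≡ 10 (mod 15): 14·t ≡ 10 − 3 = 7 (mod 15).
    The inverse of 14 mod 15 is 14 (since 14·14 = 196 = 13·15 + 1), so t ≡ 14·7 = 98 ≡ 8 (mod 15).
    Then x = 3 + 14·8 = 115, valid modulo lcm(14, 15) = 210: x ≡ 115 (mod 210).
  Combine with x ≡ 1 (mod 6): gcd(210, 6) = 6; 1 - 115 = -114, which IS divisible by 6, so compatible.
    Write x = 115 + 210·t and substitute into x ≡ 1 (mod 6): 210·t ≡ 1 − 115 = -114 (mod 6).
    Divide the congruence (and modulus) by g = 6: 35·t ≡ -19 (mod 1).
    Modulo 1 every t works; take t = 0.
    Then x = 115 + 210·0 = 115, valid modulo lcm(210, 6) = 210: x ≡ 115 (mod 210).
Verify: 115 mod 14 = 3, 115 mod 15 = 10, 115 mod 6 = 1.

x ≡ 115 (mod 210).


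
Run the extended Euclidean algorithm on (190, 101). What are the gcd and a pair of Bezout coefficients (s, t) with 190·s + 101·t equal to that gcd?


Euclidean algorithm on (190, 101) — divide until remainder is 0:
  190 = 1 · 101 + 89
  101 = 1 · 89 + 12
  89 = 7 · 12 + 5
  12 = 2 · 5 + 2
  5 = 2 · 2 + 1
  2 = 2 · 1 + 0
gcd(190, 101) = 1.
Track Bezout coefficients alongside the remainders: start with r₀ = 190 = a·1 + b·0 (s = 1, t = 0) and r₁ = 101 = a·0 + b·1 (s = 0, t = 1); each new remainder r_{k+1} = r_{k-1} − q_k·r_k inherits s_{k+1} = s_{k-1} − q_k·s_k, t_{k+1} = t_{k-1} − q_k·t_k, so r_k = a·s_k + b·t_k at every step:
  q = 1: r = 89, s = 1 − 1·0 = 1, t = 0 − 1·1 = -1  (check: 190·1 + 101·(-1) = 89)
  q = 1: r = 12, s = 0 − 1·1 = -1, t = 1 − 1·(-1) = 2  (check: 190·(-1) + 101·2 = 12)
  q = 7: r = 5, s = 1 − 7·(-1) = 8, t = -1 − 7·2 = -15  (check: 190·8 + 101·(-15) = 5)
  q = 2: r = 2, s = -1 − 2·8 = -17, t = 2 − 2·(-15) = 32  (check: 190·(-17) + 101·32 = 2)
  q = 2: r = 1, s = 8 − 2·(-17) = 42, t = -15 − 2·32 = -79  (check: 190·42 + 101·(-79) = 1)
The row with r = 1 (the gcd) gives the Bezout coefficients s = 42, t = -79.
Result: 190 · (42) + 101 · (-79) = 1.

gcd(190, 101) = 1; s = 42, t = -79 (check: 190·42 + 101·(-79) = 1).


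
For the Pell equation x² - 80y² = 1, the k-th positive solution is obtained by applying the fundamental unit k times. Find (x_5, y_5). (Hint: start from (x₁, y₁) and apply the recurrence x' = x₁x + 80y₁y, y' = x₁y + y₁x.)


Step 1: Find the fundamental solution (x₁, y₁) of x² - 80y² = 1.
  Expand √80 as a continued fraction. a₀ = ⌊√80⌋ = 8; iterate m_{k+1} = d_k·a_k − m_k, d_{k+1} = (80 − m_{k+1}²)/d_k, a_{k+1} = ⌊(a₀ + m_{k+1})/d_{k+1}⌋ (starting m₀ = 0, d₀ = 1), with convergents p_k = a_k·p_{k-1} + p_{k-2}, q_k = a_k·q_{k-1} + q_{k-2} (p₋₁ = 1, q₋₁ = 0):
  k = 0: a₀ = 8; p₀/q₀ = 8/1; p₀² − 80·q₀² = 64 − 80 = -16.
  k = 1: m = 8, d = 16, a = ⌊(8 + 8)/16⌋ = 1; p/q = (1·8 + 1)/(1·1 + 0) = 9/1; p² − 80·q² = 81 − 80 = 1.
  The first convergent with p² − 80·q² = 1 gives the fundamental solution (x₁, y₁) = (9, 1).
Step 2: Apply the recurrence (x_{n+1}, y_{n+1}) = (x₁x_n + 80y₁y_n, x₁y_n + y₁x_n) repeatedly.
  From (x_1, y_1) = (9, 1): x_2 = 9·9 + 80·1·1 = 161; y_2 = 9·1 + 1·9 = 18.
  From (x_2, y_2) = (161, 18): x_3 = 9·161 + 80·1·18 = 2889; y_3 = 9·18 + 1·161 = 323.
  From (x_3, y_3) = (2889, 323): x_4 = 9·2889 + 80·1·323 = 51841; y_4 = 9·323 + 1·2889 = 5796.
  From (x_4, y_4) = (51841, 5796): x_5 = 9·51841 + 80·1·5796 = 930249; y_5 = 9·5796 + 1·51841 = 104005.
Step 3: Verify x_5² - 80·y_5² = 865363202001 - 865363202000 = 1 (should be 1). ✓

(x_1, y_1) = (9, 1); (x_5, y_5) = (930249, 104005).


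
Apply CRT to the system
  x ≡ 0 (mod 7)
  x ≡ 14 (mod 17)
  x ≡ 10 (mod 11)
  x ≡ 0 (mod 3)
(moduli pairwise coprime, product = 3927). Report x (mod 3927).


Product of moduli M = 7 · 17 · 11 · 3 = 3927.
Merge one congruence at a time:
  Start: x ≡ 0 (mod 7).
  Combine with x ≡ 14 (mod 17); new modulus lcm = 119.
    Write x = 0 + 7·t and substitute into x ≡ 14 (mod 17): 7·t ≡ 14 − 0 = 14 (mod 17).
    The inverse of 7 mod 17 is 5 (since 7·5 = 35 = 2·17 + 1), so t ≡ 5·14 = 70 ≡ 2 (mod 17).
    Then x = 0 + 7·2 = 14, valid modulo lcm(7, 17) = 119: x ≡ 14 (mod 119).
  Combine with x ≡ 10 (mod 11); new modulus lcm = 1309.
    Write x = 14 + 119·t and substitute into x ≡ 10 (mod 11): 119·t ≡ 10 − 14 = -4 (mod 11).
    Reduce coefficients mod 11: 9·t ≡ 7 (mod 11).
    The inverse of 9 mod 11 is 5 (since 9·5 = 45 = 4·11 + 1), so t ≡ 5·7 = 35 ≡ 2 (mod 11).
    Then x = 14 + 119·2 = 252, valid modulo lcm(119, 11) = 1309: x ≡ 252 (mod 1309).
  Combine with x ≡ 0 (mod 3); new modulus lcm = 3927.
    Write x = 252 + 1309·t and substitute into x ≡ 0 (mod 3): 1309·t ≡ 0 − 252 = -252 (mod 3).
    Reduce coefficients mod 3: 1·t ≡ 0 (mod 3).
    So t ≡ 0 (mod 3).
    Then x = 252 + 1309·0 = 252, valid modulo lcm(1309, 3) = 3927: x ≡ 252 (mod 3927).
Verify against each original: 252 mod 7 = 0, 252 mod 17 = 14, 252 mod 11 = 10, 252 mod 3 = 0.

x ≡ 252 (mod 3927).


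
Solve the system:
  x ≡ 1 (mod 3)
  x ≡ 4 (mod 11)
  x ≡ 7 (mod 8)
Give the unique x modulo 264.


Moduli 3, 11, 8 are pairwise coprime; by CRT there is a unique solution modulo M = 3 · 11 · 8 = 264.
Solve pairwise, accumulating the modulus:
  Start with x ≡ 1 (mod 3).
  Combine with x ≡ 4 (mod 11): since gcd(3, 11) = 1, we get a unique residue mod 33.
    Write x = 1 + 3·t and substitute into x ≡ 4 (mod 11): 3·t ≡ 4 − 1 = 3 (mod 11).
    The inverse of 3 mod 11 is 4 (since 3·4 = 12 = 1·11 + 1), so t ≡ 4·3 = 12 ≡ 1 (mod 11).
    Then x = 1 + 3·1 = 4, valid modulo lcm(3, 11) = 33: x ≡ 4 (mod 33).
  Combine with x ≡ 7 (mod 8): since gcd(33, 8) = 1, we get a unique residue mod 264.
    Write x = 4 + 33·t and substitute into x ≡ 7 (mod 8): 33·t ≡ 7 − 4 = 3 (mod 8).
    Reduce coefficients mod 8: 1·t ≡ 3 (mod 8).
    So t ≡ 3 (mod 8).
    Then x = 4 + 33·3 = 103, valid modulo lcm(33, 8) = 264: x ≡ 103 (mod 264).
Verify: 103 mod 3 = 1 ✓, 103 mod 11 = 4 ✓, 103 mod 8 = 7 ✓.

x ≡ 103 (mod 264).


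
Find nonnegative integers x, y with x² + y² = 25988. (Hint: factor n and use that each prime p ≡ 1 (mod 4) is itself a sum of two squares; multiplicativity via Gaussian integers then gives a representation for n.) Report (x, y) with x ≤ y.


Step 1: Factor n = 25988 = 2^2 · 73 · 89.
Step 2: Check the mod-4 condition on each prime factor: 2 = 2 (special); 73 ≡ 1 (mod 4), exponent 1; 89 ≡ 1 (mod 4), exponent 1.
All primes ≡ 3 (mod 4) appear to even exponent (or don't appear), so by the two-squares theorem n IS expressible as a sum of two squares.
Step 3: Build a representation. Group n = k² · m with k = 2 and m = 73 · 89 = 6497 (a product of primes ≡ 1 (mod 4)); a representation of m scales to one of n via (k·x)² + (k·y)² = k²(x² + y²). Each prime p ≡ 1 (mod 4) is itself a sum of two squares; find a² by testing p − a² for a perfect square:
  73: 73 − 1² = 72, 73 − 2² = 69, 73 − 3² = 64 = 8² ⇒ 73 = 3² + 8².
  89: 89 − 1² = 88, 89 − 2² = 85, 89 − 3² = 80, 89 − 4² = 73, 89 − 5² = 64 = 8² ⇒ 89 = 5² + 8².
  Combine using the Brahmagupta–Fibonacci identity (a² + b²)(c² + d²) = (ac − bd)² + (ad + bc)² = (ac + bd)² + (ad − bc)²:
  73 · 89 = 6497: from (3² + 8²)(5² + 8²), take (3·5 − 8·8, 3·8 + 8·5) = (15 − 64, 24 + 40) = (-49, 64); dropping signs (only squares matter) gives (49, 64); check 49² + 64² = 2401 + 4096 = 6497 ✓.
  Scale by k = 2: (2·49, 2·64) = (98, 128).
Step 4: Order so x ≤ y and verify: 98² + 128² = 9604 + 16384 = 25988 = n. ✓

n = 25988 = 98² + 128² (one valid representation with x ≤ y).


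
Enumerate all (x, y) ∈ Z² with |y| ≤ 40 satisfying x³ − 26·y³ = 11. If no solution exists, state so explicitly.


The equation is x³ - 26y³ = 11. For fixed y, x³ = 26·y³ + 11, so a solution requires the RHS to be a perfect cube.
Strategy: iterate y from -40 to 40, compute RHS = 26·y³ + 11, and check whether it is a (positive or negative) perfect cube.
Check small values of y:
  y = 0: RHS = 11 is not a perfect cube.
  y = 1: RHS = 37 is not a perfect cube.
  y = -1: RHS = -15 is not a perfect cube.
  y = 2: RHS = 219 is not a perfect cube.
  y = -2: RHS = -197 is not a perfect cube.
  y = 3: RHS = 713 is not a perfect cube.
  y = -3: RHS = -691 is not a perfect cube.
Continuing the search up to |y| = 40 finds no solutions either.
No (x, y) in the scanned range satisfies the equation.

No integer solutions with |y| ≤ 40.


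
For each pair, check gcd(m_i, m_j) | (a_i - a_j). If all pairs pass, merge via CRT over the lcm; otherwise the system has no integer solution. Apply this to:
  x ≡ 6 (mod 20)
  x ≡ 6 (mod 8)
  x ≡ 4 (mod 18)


Moduli 20, 8, 18 are not pairwise coprime, so CRT works modulo lcm(m_i) when all pairwise compatibility conditions hold.
Pairwise compatibility: gcd(m_i, m_j) must divide a_i - a_j for every pair.
Merge one congruence at a time:
  Start: x ≡ 6 (mod 20).
  Combine with x ≡ 6 (mod 8): gcd(20, 8) = 4; 6 - 6 = 0, which IS divisible by 4, so compatible.
    Write x = 6 + 20·t and substitute into x ≡ 6 (mod 8): 20·t ≡ 6 − 6 = 0 (mod 8).
    Divide the congruence (and modulus) by g = 4: 5·t ≡ 0 (mod 2).
    Reduce coefficients mod 2: 1·t ≡ 0 (mod 2).
    So t ≡ 0 (mod 2).
    Then x = 6 + 20·0 = 6, valid modulo lcm(20, 8) = 40: x ≡ 6 (mod 40).
  Combine with x ≡ 4 (mod 18): gcd(40, 18) = 2; 4 - 6 = -2, which IS divisible by 2, so compatible.
    Write x = 6 + 40·t and substitute into x ≡ 4 (mod 18): 40·t ≡ 4 − 6 = -2 (mod 18).
    Divide the congruence (and modulus) by g = 2: 20·t ≡ -1 (mod 9).
    Reduce coefficients mod 9: 2·t ≡ 8 (mod 9).
    The inverse of 2 mod 9 is 5 (since 2·5 = 10 = 1·9 + 1), so t ≡ 5·8 = 40 ≡ 4 (mod 9).
    Then x = 6 + 40·4 = 166, valid modulo lcm(40, 18) = 360: x ≡ 166 (mod 360).
Verify: 166 mod 20 = 6, 166 mod 8 = 6, 166 mod 18 = 4.

x ≡ 166 (mod 360).


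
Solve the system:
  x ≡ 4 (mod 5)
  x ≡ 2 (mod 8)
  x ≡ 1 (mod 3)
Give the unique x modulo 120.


Moduli 5, 8, 3 are pairwise coprime; by CRT there is a unique solution modulo M = 5 · 8 · 3 = 120.
Solve pairwise, accumulating the modulus:
  Start with x ≡ 4 (mod 5).
  Combine with x ≡ 2 (mod 8): since gcd(5, 8) = 1, we get a unique residue mod 40.
    Write x = 4 + 5·t and substitute into x ≡ 2 (mod 8): 5·t ≡ 2 − 4 = -2 (mod 8).
    Reduce coefficients mod 8: 5·t ≡ 6 (mod 8).
    The inverse of 5 mod 8 is 5 (since 5·5 = 25 = 3·8 + 1), so t ≡ 5·6 = 30 ≡ 6 (mod 8).
    Then x = 4 + 5·6 = 34, valid modulo lcm(5, 8) = 40: x ≡ 34 (mod 40).
  Combine with x ≡ 1 (mod 3): since gcd(40, 3) = 1, we get a unique residue mod 120.
    Write x = 34 + 40·t and substitute into x ≡ 1 (mod 3): 40·t ≡ 1 − 34 = -33 (mod 3).
    Reduce coefficients mod 3: 1·t ≡ 0 (mod 3).
    So t ≡ 0 (mod 3).
    Then x = 34 + 40·0 = 34, valid modulo lcm(40, 3) = 120: x ≡ 34 (mod 120).
Verify: 34 mod 5 = 4 ✓, 34 mod 8 = 2 ✓, 34 mod 3 = 1 ✓.

x ≡ 34 (mod 120).


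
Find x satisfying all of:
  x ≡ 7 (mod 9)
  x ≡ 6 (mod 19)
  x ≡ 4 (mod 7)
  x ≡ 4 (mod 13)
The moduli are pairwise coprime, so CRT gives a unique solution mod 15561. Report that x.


Product of moduli M = 9 · 19 · 7 · 13 = 15561.
Merge one congruence at a time:
  Start: x ≡ 7 (mod 9).
  Combine with x ≡ 6 (mod 19); new modulus lcm = 171.
    Write x = 7 + 9·t and substitute into x ≡ 6 (mod 19): 9·t ≡ 6 − 7 = -1 (mod 19).
    Reduce coefficients mod 19: 9·t ≡ 18 (mod 19).
    The inverse of 9 mod 19 is 17 (since 9·17 = 153 = 8·19 + 1), so t ≡ 17·18 = 306 ≡ 2 (mod 19).
    Then x = 7 + 9·2 = 25, valid modulo lcm(9, 19) = 171: x ≡ 25 (mod 171).
  Combine with x ≡ 4 (mod 7); new modulus lcm = 1197.
    Write x = 25 + 171·t and substitute into x ≡ 4 (mod 7): 171·t ≡ 4 − 25 = -21 (mod 7).
    Reduce coefficients mod 7: 3·t ≡ 0 (mod 7).
    The inverse of 3 mod 7 is 5 (since 3·5 = 15 = 2·7 + 1), so t ≡ 5·0 = 0 ≡ 0 (mod 7).
    Then x = 25 + 171·0 = 25, valid modulo lcm(171, 7) = 1197: x ≡ 25 (mod 1197).
  Combine with x ≡ 4 (mod 13); new modulus lcm = 15561.
    Write x = 25 + 1197·t and substitute into x ≡ 4 (mod 13): 1197·t ≡ 4 − 25 = -21 (mod 13).
    Reduce coefficients mod 13: 1·t ≡ 5 (mod 13).
    So t ≡ 5 (mod 13).
    Then x = 25 + 1197·5 = 6010, valid modulo lcm(1197, 13) = 15561: x ≡ 6010 (mod 15561).
Verify against each original: 6010 mod 9 = 7, 6010 mod 19 = 6, 6010 mod 7 = 4, 6010 mod 13 = 4.

x ≡ 6010 (mod 15561).
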